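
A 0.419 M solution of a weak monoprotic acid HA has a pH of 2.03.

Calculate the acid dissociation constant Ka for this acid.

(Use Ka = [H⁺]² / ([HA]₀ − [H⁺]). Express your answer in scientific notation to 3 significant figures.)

[H⁺] = 10^(−pH) = 10^(−2.03) = 9.333e-03 M. For HA ⇌ H⁺ + A⁻, Ka = [H⁺][A⁻]/[HA] = [H⁺]² / ([HA]₀ − [H⁺]) = (9.333e-03)² / (0.419 − 9.333e-03) = 2.13e-04.

K_a = 2.13e-04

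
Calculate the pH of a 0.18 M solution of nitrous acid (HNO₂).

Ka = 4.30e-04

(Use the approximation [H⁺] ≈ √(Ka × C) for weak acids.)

[H⁺] = √(Ka × C) = √(4.30e-04 × 0.18) = 8.7977e-03. pH = -log(8.7977e-03)

pH = 2.06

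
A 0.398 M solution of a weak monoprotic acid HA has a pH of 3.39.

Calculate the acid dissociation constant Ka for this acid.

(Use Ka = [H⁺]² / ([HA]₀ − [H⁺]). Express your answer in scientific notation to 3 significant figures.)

[H⁺] = 10^(−pH) = 10^(−3.39) = 4.074e-04 M. For HA ⇌ H⁺ + A⁻, Ka = [H⁺][A⁻]/[HA] = [H⁺]² / ([HA]₀ − [H⁺]) = (4.074e-04)² / (0.398 − 4.074e-04) = 4.17e-07.

K_a = 4.17e-07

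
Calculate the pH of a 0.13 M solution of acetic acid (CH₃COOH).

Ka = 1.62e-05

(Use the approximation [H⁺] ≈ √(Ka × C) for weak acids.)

[H⁺] = √(Ka × C) = √(1.62e-05 × 0.13) = 1.4512e-03. pH = -log(1.4512e-03)

pH = 2.84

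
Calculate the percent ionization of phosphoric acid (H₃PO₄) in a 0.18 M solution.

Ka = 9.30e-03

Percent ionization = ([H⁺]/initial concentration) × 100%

Using Ka equilibrium: x² + Ka×x - Ka×C = 0. Solving: [H⁺] = 3.6528e-02. Percent = (3.6528e-02/0.18) × 100

Percent ionization = 20.3%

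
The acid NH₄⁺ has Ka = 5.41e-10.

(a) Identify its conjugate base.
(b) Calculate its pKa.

(a) The conjugate base is formed by removing one H⁺ from NH₄⁺, giving NH₃. (b) pKa = -log(Ka) = -log(5.41e-10) = 9.27.

Conjugate base: NH₃; pK_a = 9.27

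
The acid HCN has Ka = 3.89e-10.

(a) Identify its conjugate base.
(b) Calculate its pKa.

(a) The conjugate base is formed by removing one H⁺ from HCN, giving CN⁻. (b) pKa = -log(Ka) = -log(3.89e-10) = 9.41.

Conjugate base: CN⁻; pK_a = 9.41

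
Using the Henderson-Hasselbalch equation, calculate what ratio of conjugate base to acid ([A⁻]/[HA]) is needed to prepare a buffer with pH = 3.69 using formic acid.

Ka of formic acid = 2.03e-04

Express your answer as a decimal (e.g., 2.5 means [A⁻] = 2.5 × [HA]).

pKa = -log(2.03e-04) = 3.6925. pH = pKa + log([A⁻]/[HA]), so log([A⁻]/[HA]) = pH − pKa = 3.69 − 3.6925 = -0.0025. [A⁻]/[HA] = 10^(-0.0025) = 0.994

[A⁻]/[HA] = 0.994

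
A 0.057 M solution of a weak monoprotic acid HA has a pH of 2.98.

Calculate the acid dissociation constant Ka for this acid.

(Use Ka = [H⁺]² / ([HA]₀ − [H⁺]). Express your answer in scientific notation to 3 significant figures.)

[H⁺] = 10^(−pH) = 10^(−2.98) = 1.047e-03 M. For HA ⇌ H⁺ + A⁻, Ka = [H⁺][A⁻]/[HA] = [H⁺]² / ([HA]₀ − [H⁺]) = (1.047e-03)² / (0.057 − 1.047e-03) = 1.96e-05.

K_a = 1.96e-05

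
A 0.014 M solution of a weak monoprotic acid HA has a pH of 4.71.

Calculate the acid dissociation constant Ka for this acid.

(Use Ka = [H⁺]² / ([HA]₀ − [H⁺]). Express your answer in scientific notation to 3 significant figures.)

[H⁺] = 10^(−pH) = 10^(−4.71) = 1.950e-05 M. For HA ⇌ H⁺ + A⁻, Ka = [H⁺][A⁻]/[HA] = [H⁺]² / ([HA]₀ − [H⁺]) = (1.950e-05)² / (0.014 − 1.950e-05) = 2.72e-08.

K_a = 2.72e-08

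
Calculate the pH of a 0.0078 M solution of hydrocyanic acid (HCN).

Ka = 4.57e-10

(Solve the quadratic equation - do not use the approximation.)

x² + Ka×x - Ka×C = 0. Using quadratic formula: [H⁺] = 1.8878e-06

pH = 5.72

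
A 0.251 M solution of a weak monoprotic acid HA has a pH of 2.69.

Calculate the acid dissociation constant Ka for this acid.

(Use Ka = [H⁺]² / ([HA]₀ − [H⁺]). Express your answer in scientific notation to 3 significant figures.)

[H⁺] = 10^(−pH) = 10^(−2.69) = 2.042e-03 M. For HA ⇌ H⁺ + A⁻, Ka = [H⁺][A⁻]/[HA] = [H⁺]² / ([HA]₀ − [H⁺]) = (2.042e-03)² / (0.251 − 2.042e-03) = 1.67e-05.

K_a = 1.67e-05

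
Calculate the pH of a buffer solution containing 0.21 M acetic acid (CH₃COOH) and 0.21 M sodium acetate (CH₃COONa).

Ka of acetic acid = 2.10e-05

pKa = -log(2.10e-05) = 4.68. pH = pKa + log([A⁻]/[HA]) = 4.68 + log(0.21/0.21)

pH = 4.68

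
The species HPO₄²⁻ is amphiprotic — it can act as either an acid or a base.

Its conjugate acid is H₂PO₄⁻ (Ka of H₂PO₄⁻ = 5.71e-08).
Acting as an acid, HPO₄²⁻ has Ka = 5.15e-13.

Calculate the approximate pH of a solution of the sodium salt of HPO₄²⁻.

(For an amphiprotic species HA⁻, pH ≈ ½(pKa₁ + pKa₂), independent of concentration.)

pKa₁ = -log(5.71e-08) = 7.24; pKa₂ = -log(5.15e-13) = 12.29. For an amphiprotic species, pH ≈ ½(pKa₁ + pKa₂) = ½(7.24 + 12.29) = 9.77.

pH = 9.77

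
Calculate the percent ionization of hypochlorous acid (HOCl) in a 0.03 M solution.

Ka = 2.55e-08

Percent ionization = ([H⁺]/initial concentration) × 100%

Using Ka equilibrium: x² + Ka×x - Ka×C = 0. Solving: [H⁺] = 2.7646e-05. Percent = (2.7646e-05/0.03) × 100

Percent ionization = 0.0922%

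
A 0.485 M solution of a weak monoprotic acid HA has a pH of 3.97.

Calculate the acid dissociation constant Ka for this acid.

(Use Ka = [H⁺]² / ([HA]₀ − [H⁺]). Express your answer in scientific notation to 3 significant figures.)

[H⁺] = 10^(−pH) = 10^(−3.97) = 1.072e-04 M. For HA ⇌ H⁺ + A⁻, Ka = [H⁺][A⁻]/[HA] = [H⁺]² / ([HA]₀ − [H⁺]) = (1.072e-04)² / (0.485 − 1.072e-04) = 2.37e-08.

K_a = 2.37e-08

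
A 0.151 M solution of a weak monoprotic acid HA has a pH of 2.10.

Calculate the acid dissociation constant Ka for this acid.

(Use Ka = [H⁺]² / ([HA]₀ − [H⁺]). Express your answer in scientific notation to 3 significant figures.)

[H⁺] = 10^(−pH) = 10^(−2.10) = 7.943e-03 M. For HA ⇌ H⁺ + A⁻, Ka = [H⁺][A⁻]/[HA] = [H⁺]² / ([HA]₀ − [H⁺]) = (7.943e-03)² / (0.151 − 7.943e-03) = 4.41e-04.

K_a = 4.41e-04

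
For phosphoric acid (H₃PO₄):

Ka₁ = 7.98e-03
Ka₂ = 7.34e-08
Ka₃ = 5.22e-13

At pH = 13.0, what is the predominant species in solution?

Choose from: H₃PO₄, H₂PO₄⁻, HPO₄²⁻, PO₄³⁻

pKa₁ = 2.10, pKa₂ = 7.13, pKa₃ = 12.28. For a polyprotic acid the predominant species crosses at each pKa: below pKa_n the protonated form dominates, above it the deprotonated form does. At pH = 13.0, the predominant species is PO₄³⁻.

PO₄³⁻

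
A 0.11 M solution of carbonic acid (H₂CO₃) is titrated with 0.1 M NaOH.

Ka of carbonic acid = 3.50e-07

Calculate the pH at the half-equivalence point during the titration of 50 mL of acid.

At half-equivalence [HA] = [A⁻], so Henderson-Hasselbalch gives pH = pKa = -log(3.50e-07) = 6.46.

pH = pKa = 6.46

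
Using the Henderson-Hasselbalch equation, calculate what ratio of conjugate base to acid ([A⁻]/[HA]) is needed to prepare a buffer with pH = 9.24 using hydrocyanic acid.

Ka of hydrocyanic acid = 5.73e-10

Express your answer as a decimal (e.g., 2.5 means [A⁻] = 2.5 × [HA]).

pKa = -log(5.73e-10) = 9.2418. pH = pKa + log([A⁻]/[HA]), so log([A⁻]/[HA]) = pH − pKa = 9.24 − 9.2418 = -0.0018. [A⁻]/[HA] = 10^(-0.0018) = 0.996

[A⁻]/[HA] = 0.996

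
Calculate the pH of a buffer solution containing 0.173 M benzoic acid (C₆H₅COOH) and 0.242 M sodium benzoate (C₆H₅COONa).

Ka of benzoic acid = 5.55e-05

pKa = -log(5.55e-05) = 4.26. pH = pKa + log([A⁻]/[HA]) = 4.26 + log(0.242/0.173)

pH = 4.40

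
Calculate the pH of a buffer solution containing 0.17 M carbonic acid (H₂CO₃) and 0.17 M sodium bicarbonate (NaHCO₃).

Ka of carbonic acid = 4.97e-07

pKa = -log(4.97e-07) = 6.30. pH = pKa + log([A⁻]/[HA]) = 6.30 + log(0.17/0.17)

pH = 6.30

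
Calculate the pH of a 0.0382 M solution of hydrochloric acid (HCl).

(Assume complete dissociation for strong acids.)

[H⁺] = 0.0382 M for strong acid. pH = -log[H⁺] = -log(0.0382)

pH = 1.42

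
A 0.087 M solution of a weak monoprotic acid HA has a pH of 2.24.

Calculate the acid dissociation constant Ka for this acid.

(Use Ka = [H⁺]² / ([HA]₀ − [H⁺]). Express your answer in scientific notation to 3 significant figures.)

[H⁺] = 10^(−pH) = 10^(−2.24) = 5.754e-03 M. For HA ⇌ H⁺ + A⁻, Ka = [H⁺][A⁻]/[HA] = [H⁺]² / ([HA]₀ − [H⁺]) = (5.754e-03)² / (0.087 − 5.754e-03) = 4.08e-04.

K_a = 4.08e-04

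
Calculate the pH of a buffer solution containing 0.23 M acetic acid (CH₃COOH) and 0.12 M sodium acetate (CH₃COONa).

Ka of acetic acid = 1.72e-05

pKa = -log(1.72e-05) = 4.76. pH = pKa + log([A⁻]/[HA]) = 4.76 + log(0.12/0.23)

pH = 4.48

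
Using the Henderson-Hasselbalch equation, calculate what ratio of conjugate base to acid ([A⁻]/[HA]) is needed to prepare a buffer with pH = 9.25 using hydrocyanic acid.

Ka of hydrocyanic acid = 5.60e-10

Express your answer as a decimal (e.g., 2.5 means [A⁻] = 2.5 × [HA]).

pKa = -log(5.60e-10) = 9.2518. pH = pKa + log([A⁻]/[HA]), so log([A⁻]/[HA]) = pH − pKa = 9.25 − 9.2518 = -0.0018. [A⁻]/[HA] = 10^(-0.0018) = 0.996

[A⁻]/[HA] = 0.996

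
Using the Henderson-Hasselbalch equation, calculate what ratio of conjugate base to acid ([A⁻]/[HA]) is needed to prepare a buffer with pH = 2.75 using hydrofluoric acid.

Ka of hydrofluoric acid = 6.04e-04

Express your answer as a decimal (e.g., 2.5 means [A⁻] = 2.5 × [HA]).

pKa = -log(6.04e-04) = 3.2190. pH = pKa + log([A⁻]/[HA]), so log([A⁻]/[HA]) = pH − pKa = 2.75 − 3.2190 = -0.4690. [A⁻]/[HA] = 10^(-0.4690) = 0.340

[A⁻]/[HA] = 0.340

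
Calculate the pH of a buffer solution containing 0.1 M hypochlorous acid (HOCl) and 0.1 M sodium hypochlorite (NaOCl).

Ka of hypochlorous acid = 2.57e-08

pKa = -log(2.57e-08) = 7.59. pH = pKa + log([A⁻]/[HA]) = 7.59 + log(0.1/0.1)

pH = 7.59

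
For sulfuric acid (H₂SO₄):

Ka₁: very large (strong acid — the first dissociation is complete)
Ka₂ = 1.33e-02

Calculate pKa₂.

pKa₂ = -log(Ka₂) = -log(1.33e-02) = 1.88.

pK_{a2} = 1.88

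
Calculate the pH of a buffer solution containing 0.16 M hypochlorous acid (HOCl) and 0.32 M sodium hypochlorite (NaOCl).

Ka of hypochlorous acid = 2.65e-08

pKa = -log(2.65e-08) = 7.58. pH = pKa + log([A⁻]/[HA]) = 7.58 + log(0.32/0.16)

pH = 7.88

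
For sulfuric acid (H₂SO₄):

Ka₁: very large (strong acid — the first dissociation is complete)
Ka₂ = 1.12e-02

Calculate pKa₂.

pKa₂ = -log(Ka₂) = -log(1.12e-02) = 1.95.

pK_{a2} = 1.95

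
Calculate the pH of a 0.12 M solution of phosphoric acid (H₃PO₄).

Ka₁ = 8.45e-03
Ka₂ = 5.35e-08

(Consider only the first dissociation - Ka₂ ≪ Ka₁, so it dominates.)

First dissociation dominates. From Ka₁ = [H⁺][HA⁻]/[H₂A], x² + Ka₁·x − Ka₁·C = 0 with C = 0.12 M and Ka₁ = 8.45e-03. Solving: [H⁺] = (−Ka₁ + √(Ka₁² + 4·Ka₁·C)) / 2 = 2.7897e-02 M. pH = -log(2.7897e-02) = 1.55.

pH = 1.55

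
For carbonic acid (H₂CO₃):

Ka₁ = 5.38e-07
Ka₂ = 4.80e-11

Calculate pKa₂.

pKa₂ = -log(Ka₂) = -log(4.80e-11) = 10.32.

pK_{a2} = 10.32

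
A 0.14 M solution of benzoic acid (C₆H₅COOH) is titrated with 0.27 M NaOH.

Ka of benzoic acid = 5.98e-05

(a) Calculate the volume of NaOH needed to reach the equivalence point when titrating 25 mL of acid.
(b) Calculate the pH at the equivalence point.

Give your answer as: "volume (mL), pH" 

moles acid = 0.14 × 25/1000 = 0.0035 mol; V_base = moles/0.27 × 1000 = 13.0 mL. At equivalence only the conjugate base is present: [A⁻] = 0.0035/0.038 = 9.2195e-02 M. Kb = Kw/Ka = 1.67e-10; [OH⁻] = √(Kb × [A⁻]) = 3.9265e-06; pOH = 5.41; pH = 14 - pOH = 8.59.

V = 13.0 mL, pH = 8.59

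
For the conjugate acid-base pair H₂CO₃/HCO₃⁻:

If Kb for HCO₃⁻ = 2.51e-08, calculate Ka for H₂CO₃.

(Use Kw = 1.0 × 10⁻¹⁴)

For a conjugate pair Ka × Kb = Kw, so Ka = Kw/Kb = 1.0 × 10⁻¹⁴ / 2.51e-08 = 3.98e-07.

K_a = 3.98e-07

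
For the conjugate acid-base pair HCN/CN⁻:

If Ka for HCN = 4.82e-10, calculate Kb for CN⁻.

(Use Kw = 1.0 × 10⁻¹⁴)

For a conjugate pair Ka × Kb = Kw, so Kb = Kw/Ka = 1.0 × 10⁻¹⁴ / 4.82e-10 = 2.07e-05.

K_b = 2.07e-05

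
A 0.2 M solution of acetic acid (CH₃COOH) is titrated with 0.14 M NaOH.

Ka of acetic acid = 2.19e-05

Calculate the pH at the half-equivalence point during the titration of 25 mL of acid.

At half-equivalence [HA] = [A⁻], so Henderson-Hasselbalch gives pH = pKa = -log(2.19e-05) = 4.66.

pH = pKa = 4.66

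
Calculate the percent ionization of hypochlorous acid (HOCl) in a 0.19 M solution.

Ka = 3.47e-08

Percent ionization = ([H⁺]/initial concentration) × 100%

Using Ka equilibrium: x² + Ka×x - Ka×C = 0. Solving: [H⁺] = 8.1180e-05. Percent = (8.1180e-05/0.19) × 100

Percent ionization = 0.0427%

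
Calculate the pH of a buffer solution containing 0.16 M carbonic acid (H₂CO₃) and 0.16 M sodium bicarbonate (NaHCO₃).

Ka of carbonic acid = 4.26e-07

pKa = -log(4.26e-07) = 6.37. pH = pKa + log([A⁻]/[HA]) = 6.37 + log(0.16/0.16)

pH = 6.37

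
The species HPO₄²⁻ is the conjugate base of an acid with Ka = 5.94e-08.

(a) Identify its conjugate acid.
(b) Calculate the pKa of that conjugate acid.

(a) The conjugate acid is formed by adding one H⁺ to HPO₄²⁻, giving H₂PO₄⁻. (b) pKa = -log(Ka) = -log(5.94e-08) = 7.23.

Conjugate acid: H₂PO₄⁻; pK_a = 7.23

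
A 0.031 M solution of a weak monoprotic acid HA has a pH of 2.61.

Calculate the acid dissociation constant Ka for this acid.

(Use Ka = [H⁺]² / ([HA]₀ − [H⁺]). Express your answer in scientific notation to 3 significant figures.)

[H⁺] = 10^(−pH) = 10^(−2.61) = 2.455e-03 M. For HA ⇌ H⁺ + A⁻, Ka = [H⁺][A⁻]/[HA] = [H⁺]² / ([HA]₀ − [H⁺]) = (2.455e-03)² / (0.031 − 2.455e-03) = 2.11e-04.

K_a = 2.11e-04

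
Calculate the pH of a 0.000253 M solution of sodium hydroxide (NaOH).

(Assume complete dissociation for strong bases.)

[OH⁻] = 0.000253 M for strong base. pOH = -log[OH⁻] = 3.60, pH = 14 - pOH

pH = 10.40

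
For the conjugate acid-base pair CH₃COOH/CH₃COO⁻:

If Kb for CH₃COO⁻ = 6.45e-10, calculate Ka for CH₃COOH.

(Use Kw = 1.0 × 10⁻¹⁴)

For a conjugate pair Ka × Kb = Kw, so Ka = Kw/Kb = 1.0 × 10⁻¹⁴ / 6.45e-10 = 1.55e-05.

K_a = 1.55e-05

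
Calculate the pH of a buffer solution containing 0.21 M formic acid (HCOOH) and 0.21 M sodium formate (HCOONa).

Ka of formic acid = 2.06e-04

pKa = -log(2.06e-04) = 3.69. pH = pKa + log([A⁻]/[HA]) = 3.69 + log(0.21/0.21)

pH = 3.69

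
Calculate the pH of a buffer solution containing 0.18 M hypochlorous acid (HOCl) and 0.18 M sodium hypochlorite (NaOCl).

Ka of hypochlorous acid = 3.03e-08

pKa = -log(3.03e-08) = 7.52. pH = pKa + log([A⁻]/[HA]) = 7.52 + log(0.18/0.18)

pH = 7.52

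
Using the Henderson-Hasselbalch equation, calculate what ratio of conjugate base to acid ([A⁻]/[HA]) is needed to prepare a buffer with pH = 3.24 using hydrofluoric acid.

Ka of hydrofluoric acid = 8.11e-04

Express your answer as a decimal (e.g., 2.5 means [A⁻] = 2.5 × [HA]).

pKa = -log(8.11e-04) = 3.0910. pH = pKa + log([A⁻]/[HA]), so log([A⁻]/[HA]) = pH − pKa = 3.24 − 3.0910 = 0.1490. [A⁻]/[HA] = 10^(0.1490) = 1.41

[A⁻]/[HA] = 1.41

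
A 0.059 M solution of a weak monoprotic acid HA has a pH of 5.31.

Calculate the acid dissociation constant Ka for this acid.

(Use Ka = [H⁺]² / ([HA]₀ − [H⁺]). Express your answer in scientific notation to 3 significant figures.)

[H⁺] = 10^(−pH) = 10^(−5.31) = 4.898e-06 M. For HA ⇌ H⁺ + A⁻, Ka = [H⁺][A⁻]/[HA] = [H⁺]² / ([HA]₀ − [H⁺]) = (4.898e-06)² / (0.059 − 4.898e-06) = 4.07e-10.

K_a = 4.07e-10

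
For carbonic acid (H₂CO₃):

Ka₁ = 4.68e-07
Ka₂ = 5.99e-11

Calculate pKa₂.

pKa₂ = -log(Ka₂) = -log(5.99e-11) = 10.22.

pK_{a2} = 10.22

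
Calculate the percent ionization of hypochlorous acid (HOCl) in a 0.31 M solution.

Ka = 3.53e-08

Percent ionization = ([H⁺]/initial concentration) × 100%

Using Ka equilibrium: x² + Ka×x - Ka×C = 0. Solving: [H⁺] = 1.0459e-04. Percent = (1.0459e-04/0.31) × 100

Percent ionization = 0.0337%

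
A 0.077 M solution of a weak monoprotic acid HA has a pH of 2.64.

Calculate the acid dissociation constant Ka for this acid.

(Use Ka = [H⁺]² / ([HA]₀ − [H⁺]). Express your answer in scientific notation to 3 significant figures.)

[H⁺] = 10^(−pH) = 10^(−2.64) = 2.291e-03 M. For HA ⇌ H⁺ + A⁻, Ka = [H⁺][A⁻]/[HA] = [H⁺]² / ([HA]₀ − [H⁺]) = (2.291e-03)² / (0.077 − 2.291e-03) = 7.02e-05.

K_a = 7.02e-05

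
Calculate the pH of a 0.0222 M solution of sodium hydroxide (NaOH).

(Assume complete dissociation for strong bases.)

[OH⁻] = 0.0222 M for strong base. pOH = -log[OH⁻] = 1.65, pH = 14 - pOH

pH = 12.35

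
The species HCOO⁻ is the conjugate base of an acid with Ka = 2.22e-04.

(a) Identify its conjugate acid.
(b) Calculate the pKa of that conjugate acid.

(a) The conjugate acid is formed by adding one H⁺ to HCOO⁻, giving HCOOH. (b) pKa = -log(Ka) = -log(2.22e-04) = 3.65.

Conjugate acid: HCOOH; pK_a = 3.65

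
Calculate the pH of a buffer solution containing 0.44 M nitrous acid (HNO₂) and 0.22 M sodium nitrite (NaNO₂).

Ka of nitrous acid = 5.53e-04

pKa = -log(5.53e-04) = 3.26. pH = pKa + log([A⁻]/[HA]) = 3.26 + log(0.22/0.44)

pH = 2.96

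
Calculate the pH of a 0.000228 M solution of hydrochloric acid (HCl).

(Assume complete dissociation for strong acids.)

[H⁺] = 0.000228 M for strong acid. pH = -log[H⁺] = -log(0.000228)

pH = 3.64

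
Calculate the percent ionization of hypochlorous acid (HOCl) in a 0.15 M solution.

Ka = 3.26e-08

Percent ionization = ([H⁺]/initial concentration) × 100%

Using Ka equilibrium: x² + Ka×x - Ka×C = 0. Solving: [H⁺] = 6.9912e-05. Percent = (6.9912e-05/0.15) × 100

Percent ionization = 0.0466%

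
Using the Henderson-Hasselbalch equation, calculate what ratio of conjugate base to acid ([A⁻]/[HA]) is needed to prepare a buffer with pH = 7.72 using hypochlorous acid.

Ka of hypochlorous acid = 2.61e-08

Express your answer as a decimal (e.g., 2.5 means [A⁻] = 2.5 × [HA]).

pKa = -log(2.61e-08) = 7.5834. pH = pKa + log([A⁻]/[HA]), so log([A⁻]/[HA]) = pH − pKa = 7.72 − 7.5834 = 0.1366. [A⁻]/[HA] = 10^(0.1366) = 1.37

[A⁻]/[HA] = 1.37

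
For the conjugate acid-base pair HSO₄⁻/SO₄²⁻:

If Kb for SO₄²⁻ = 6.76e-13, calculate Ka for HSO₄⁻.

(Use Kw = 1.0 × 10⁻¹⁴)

For a conjugate pair Ka × Kb = Kw, so Ka = Kw/Kb = 1.0 × 10⁻¹⁴ / 6.76e-13 = 1.48e-02.

K_a = 1.48e-02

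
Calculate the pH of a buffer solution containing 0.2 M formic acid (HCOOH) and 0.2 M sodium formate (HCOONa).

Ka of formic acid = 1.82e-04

pKa = -log(1.82e-04) = 3.74. pH = pKa + log([A⁻]/[HA]) = 3.74 + log(0.2/0.2)

pH = 3.74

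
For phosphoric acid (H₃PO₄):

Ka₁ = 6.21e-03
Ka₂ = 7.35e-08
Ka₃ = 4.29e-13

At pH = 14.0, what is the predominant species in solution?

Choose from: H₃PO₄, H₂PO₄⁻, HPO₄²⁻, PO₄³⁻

pKa₁ = 2.21, pKa₂ = 7.13, pKa₃ = 12.37. For a polyprotic acid the predominant species crosses at each pKa: below pKa_n the protonated form dominates, above it the deprotonated form does. At pH = 14.0, the predominant species is PO₄³⁻.

PO₄³⁻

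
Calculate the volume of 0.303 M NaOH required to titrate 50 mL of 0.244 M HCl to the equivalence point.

At equivalence: moles acid = moles base. moles HCl = 0.244 × 50/1000 = 0.0122 mol. V_base = moles / 0.303 × 1000 = 40.3 mL.

V_{base} = 40.3 mL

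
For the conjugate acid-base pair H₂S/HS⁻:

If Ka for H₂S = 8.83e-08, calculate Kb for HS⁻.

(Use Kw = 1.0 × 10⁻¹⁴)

For a conjugate pair Ka × Kb = Kw, so Kb = Kw/Ka = 1.0 × 10⁻¹⁴ / 8.83e-08 = 1.13e-07.

K_b = 1.13e-07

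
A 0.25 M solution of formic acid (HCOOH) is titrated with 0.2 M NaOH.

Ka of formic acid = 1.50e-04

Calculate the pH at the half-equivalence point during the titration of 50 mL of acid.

At half-equivalence [HA] = [A⁻], so Henderson-Hasselbalch gives pH = pKa = -log(1.50e-04) = 3.82.

pH = pKa = 3.82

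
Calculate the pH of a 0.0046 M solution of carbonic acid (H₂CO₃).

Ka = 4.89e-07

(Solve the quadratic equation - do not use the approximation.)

x² + Ka×x - Ka×C = 0. Using quadratic formula: [H⁺] = 4.7184e-05

pH = 4.33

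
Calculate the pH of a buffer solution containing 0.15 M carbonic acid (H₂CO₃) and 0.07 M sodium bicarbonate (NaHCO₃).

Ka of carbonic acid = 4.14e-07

pKa = -log(4.14e-07) = 6.38. pH = pKa + log([A⁻]/[HA]) = 6.38 + log(0.07/0.15)

pH = 6.05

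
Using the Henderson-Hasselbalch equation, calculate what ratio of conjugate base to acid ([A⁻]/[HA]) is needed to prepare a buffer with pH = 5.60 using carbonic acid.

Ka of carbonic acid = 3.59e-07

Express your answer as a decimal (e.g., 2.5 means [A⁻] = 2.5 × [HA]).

pKa = -log(3.59e-07) = 6.4449. pH = pKa + log([A⁻]/[HA]), so log([A⁻]/[HA]) = pH − pKa = 5.60 − 6.4449 = -0.8449. [A⁻]/[HA] = 10^(-0.8449) = 0.143

[A⁻]/[HA] = 0.143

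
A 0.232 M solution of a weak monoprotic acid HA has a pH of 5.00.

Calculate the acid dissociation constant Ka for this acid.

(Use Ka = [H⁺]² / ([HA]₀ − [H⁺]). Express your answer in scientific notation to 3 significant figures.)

[H⁺] = 10^(−pH) = 10^(−5.00) = 1.000e-05 M. For HA ⇌ H⁺ + A⁻, Ka = [H⁺][A⁻]/[HA] = [H⁺]² / ([HA]₀ − [H⁺]) = (1.000e-05)² / (0.232 − 1.000e-05) = 4.31e-10.

K_a = 4.31e-10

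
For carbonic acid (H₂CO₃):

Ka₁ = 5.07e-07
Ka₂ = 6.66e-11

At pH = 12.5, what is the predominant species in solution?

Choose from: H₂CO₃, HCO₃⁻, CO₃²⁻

pKa₁ = 6.29, pKa₂ = 10.18. For a polyprotic acid the predominant species crosses at each pKa: below pKa_n the protonated form dominates, above it the deprotonated form does. At pH = 12.5, the predominant species is CO₃²⁻.

CO₃²⁻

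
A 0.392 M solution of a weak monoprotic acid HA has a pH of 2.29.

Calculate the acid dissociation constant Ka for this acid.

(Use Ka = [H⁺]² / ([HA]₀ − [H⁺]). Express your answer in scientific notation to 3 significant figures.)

[H⁺] = 10^(−pH) = 10^(−2.29) = 5.129e-03 M. For HA ⇌ H⁺ + A⁻, Ka = [H⁺][A⁻]/[HA] = [H⁺]² / ([HA]₀ − [H⁺]) = (5.129e-03)² / (0.392 − 5.129e-03) = 6.80e-05.

K_a = 6.80e-05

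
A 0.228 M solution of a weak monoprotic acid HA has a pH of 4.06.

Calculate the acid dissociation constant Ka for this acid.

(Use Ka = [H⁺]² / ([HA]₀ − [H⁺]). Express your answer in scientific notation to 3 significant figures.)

[H⁺] = 10^(−pH) = 10^(−4.06) = 8.710e-05 M. For HA ⇌ H⁺ + A⁻, Ka = [H⁺][A⁻]/[HA] = [H⁺]² / ([HA]₀ − [H⁺]) = (8.710e-05)² / (0.228 − 8.710e-05) = 3.33e-08.

K_a = 3.33e-08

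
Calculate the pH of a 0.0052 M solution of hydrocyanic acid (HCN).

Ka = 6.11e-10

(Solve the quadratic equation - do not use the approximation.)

x² + Ka×x - Ka×C = 0. Using quadratic formula: [H⁺] = 1.7822e-06

pH = 5.75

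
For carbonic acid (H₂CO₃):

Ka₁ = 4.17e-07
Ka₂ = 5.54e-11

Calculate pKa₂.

pKa₂ = -log(Ka₂) = -log(5.54e-11) = 10.26.

pK_{a2} = 10.26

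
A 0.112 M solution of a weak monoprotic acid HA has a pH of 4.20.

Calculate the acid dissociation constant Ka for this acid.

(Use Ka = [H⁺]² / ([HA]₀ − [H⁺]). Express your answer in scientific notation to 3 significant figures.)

[H⁺] = 10^(−pH) = 10^(−4.20) = 6.310e-05 M. For HA ⇌ H⁺ + A⁻, Ka = [H⁺][A⁻]/[HA] = [H⁺]² / ([HA]₀ − [H⁺]) = (6.310e-05)² / (0.112 − 6.310e-05) = 3.56e-08.

K_a = 3.56e-08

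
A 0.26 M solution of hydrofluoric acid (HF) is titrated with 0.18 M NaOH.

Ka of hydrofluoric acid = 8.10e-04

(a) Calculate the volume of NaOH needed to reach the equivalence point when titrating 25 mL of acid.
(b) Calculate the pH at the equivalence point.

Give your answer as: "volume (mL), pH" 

moles acid = 0.26 × 25/1000 = 0.0065 mol; V_base = moles/0.18 × 1000 = 36.1 mL. At equivalence only the conjugate base is present: [A⁻] = 0.0065/0.061 = 1.0636e-01 M. Kb = Kw/Ka = 1.23e-11; [OH⁻] = √(Kb × [A⁻]) = 1.1459e-06; pOH = 5.94; pH = 14 - pOH = 8.06.

V = 36.1 mL, pH = 8.06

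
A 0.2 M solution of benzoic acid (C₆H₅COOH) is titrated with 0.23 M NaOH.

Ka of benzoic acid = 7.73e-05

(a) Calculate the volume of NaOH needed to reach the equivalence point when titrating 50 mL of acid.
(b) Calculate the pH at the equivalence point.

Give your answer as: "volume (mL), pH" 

moles acid = 0.2 × 50/1000 = 0.01 mol; V_base = moles/0.23 × 1000 = 43.5 mL. At equivalence only the conjugate base is present: [A⁻] = 0.01/0.093 = 1.0698e-01 M. Kb = Kw/Ka = 1.29e-10; [OH⁻] = √(Kb × [A⁻]) = 3.7201e-06; pOH = 5.43; pH = 14 - pOH = 8.57.

V = 43.5 mL, pH = 8.57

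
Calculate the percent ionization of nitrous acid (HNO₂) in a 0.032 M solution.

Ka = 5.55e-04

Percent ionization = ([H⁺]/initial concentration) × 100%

Using Ka equilibrium: x² + Ka×x - Ka×C = 0. Solving: [H⁺] = 3.9459e-03. Percent = (3.9459e-03/0.032) × 100

Percent ionization = 12.3%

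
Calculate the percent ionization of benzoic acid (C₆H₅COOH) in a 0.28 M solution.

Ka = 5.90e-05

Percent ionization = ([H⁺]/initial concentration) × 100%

Using Ka equilibrium: x² + Ka×x - Ka×C = 0. Solving: [H⁺] = 4.0351e-03. Percent = (4.0351e-03/0.28) × 100

Percent ionization = 1.44%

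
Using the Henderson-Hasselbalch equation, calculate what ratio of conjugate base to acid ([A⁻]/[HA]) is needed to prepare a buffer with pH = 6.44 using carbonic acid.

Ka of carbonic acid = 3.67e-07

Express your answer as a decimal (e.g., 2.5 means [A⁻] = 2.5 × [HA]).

pKa = -log(3.67e-07) = 6.4353. pH = pKa + log([A⁻]/[HA]), so log([A⁻]/[HA]) = pH − pKa = 6.44 − 6.4353 = 0.0047. [A⁻]/[HA] = 10^(0.0047) = 1.01

[A⁻]/[HA] = 1.01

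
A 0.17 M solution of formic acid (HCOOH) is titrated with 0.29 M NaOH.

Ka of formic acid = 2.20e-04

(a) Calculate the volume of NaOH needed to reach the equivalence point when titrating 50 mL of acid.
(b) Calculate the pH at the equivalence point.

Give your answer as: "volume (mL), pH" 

moles acid = 0.17 × 50/1000 = 0.0085 mol; V_base = moles/0.29 × 1000 = 29.3 mL. At equivalence only the conjugate base is present: [A⁻] = 0.0085/0.079 = 1.0717e-01 M. Kb = Kw/Ka = 4.55e-11; [OH⁻] = √(Kb × [A⁻]) = 2.2072e-06; pOH = 5.66; pH = 14 - pOH = 8.34.

V = 29.3 mL, pH = 8.34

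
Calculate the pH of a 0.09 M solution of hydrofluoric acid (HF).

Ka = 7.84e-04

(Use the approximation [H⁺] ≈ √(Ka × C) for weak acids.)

[H⁺] = √(Ka × C) = √(7.84e-04 × 0.09) = 8.4000e-03. pH = -log(8.4000e-03)

pH = 2.08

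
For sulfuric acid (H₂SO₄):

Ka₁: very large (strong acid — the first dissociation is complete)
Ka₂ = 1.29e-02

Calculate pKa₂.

pKa₂ = -log(Ka₂) = -log(1.29e-02) = 1.89.

pK_{a2} = 1.89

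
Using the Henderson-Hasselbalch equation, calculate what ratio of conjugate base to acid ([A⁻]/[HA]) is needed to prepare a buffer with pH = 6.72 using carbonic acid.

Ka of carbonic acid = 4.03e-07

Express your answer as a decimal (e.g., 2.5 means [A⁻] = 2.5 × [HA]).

pKa = -log(4.03e-07) = 6.3947. pH = pKa + log([A⁻]/[HA]), so log([A⁻]/[HA]) = pH − pKa = 6.72 − 6.3947 = 0.3253. [A⁻]/[HA] = 10^(0.3253) = 2.11

[A⁻]/[HA] = 2.11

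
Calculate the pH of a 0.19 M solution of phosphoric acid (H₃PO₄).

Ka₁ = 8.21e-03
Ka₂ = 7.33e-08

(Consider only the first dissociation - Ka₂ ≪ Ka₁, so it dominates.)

First dissociation dominates. From Ka₁ = [H⁺][HA⁻]/[H₂A], x² + Ka₁·x − Ka₁·C = 0 with C = 0.19 M and Ka₁ = 8.21e-03. Solving: [H⁺] = (−Ka₁ + √(Ka₁² + 4·Ka₁·C)) / 2 = 3.5603e-02 M. pH = -log(3.5603e-02) = 1.45.

pH = 1.45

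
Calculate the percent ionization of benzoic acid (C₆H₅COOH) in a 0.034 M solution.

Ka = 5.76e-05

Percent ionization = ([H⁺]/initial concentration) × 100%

Using Ka equilibrium: x² + Ka×x - Ka×C = 0. Solving: [H⁺] = 1.3709e-03. Percent = (1.3709e-03/0.034) × 100

Percent ionization = 4.03%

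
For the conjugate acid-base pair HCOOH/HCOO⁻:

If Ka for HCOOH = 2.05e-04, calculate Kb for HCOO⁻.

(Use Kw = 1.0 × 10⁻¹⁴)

For a conjugate pair Ka × Kb = Kw, so Kb = Kw/Ka = 1.0 × 10⁻¹⁴ / 2.05e-04 = 4.88e-11.

K_b = 4.88e-11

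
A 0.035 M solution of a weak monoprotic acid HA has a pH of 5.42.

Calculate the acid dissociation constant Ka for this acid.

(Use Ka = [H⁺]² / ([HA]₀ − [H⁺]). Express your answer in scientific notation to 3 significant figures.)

[H⁺] = 10^(−pH) = 10^(−5.42) = 3.802e-06 M. For HA ⇌ H⁺ + A⁻, Ka = [H⁺][A⁻]/[HA] = [H⁺]² / ([HA]₀ − [H⁺]) = (3.802e-06)² / (0.035 − 3.802e-06) = 4.13e-10.

K_a = 4.13e-10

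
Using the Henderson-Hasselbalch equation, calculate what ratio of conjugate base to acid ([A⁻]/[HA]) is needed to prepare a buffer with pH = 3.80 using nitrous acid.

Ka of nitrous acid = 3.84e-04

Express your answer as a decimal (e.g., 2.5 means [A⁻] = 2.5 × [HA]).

pKa = -log(3.84e-04) = 3.4157. pH = pKa + log([A⁻]/[HA]), so log([A⁻]/[HA]) = pH − pKa = 3.80 − 3.4157 = 0.3843. [A⁻]/[HA] = 10^(0.3843) = 2.42

[A⁻]/[HA] = 2.42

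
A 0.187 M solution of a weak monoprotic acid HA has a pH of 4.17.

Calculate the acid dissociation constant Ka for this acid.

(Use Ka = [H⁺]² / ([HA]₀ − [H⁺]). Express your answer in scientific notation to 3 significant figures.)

[H⁺] = 10^(−pH) = 10^(−4.17) = 6.761e-05 M. For HA ⇌ H⁺ + A⁻, Ka = [H⁺][A⁻]/[HA] = [H⁺]² / ([HA]₀ − [H⁺]) = (6.761e-05)² / (0.187 − 6.761e-05) = 2.45e-08.

K_a = 2.45e-08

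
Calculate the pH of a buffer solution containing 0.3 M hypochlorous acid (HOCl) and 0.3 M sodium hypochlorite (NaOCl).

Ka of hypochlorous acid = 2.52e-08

pKa = -log(2.52e-08) = 7.60. pH = pKa + log([A⁻]/[HA]) = 7.60 + log(0.3/0.3)

pH = 7.60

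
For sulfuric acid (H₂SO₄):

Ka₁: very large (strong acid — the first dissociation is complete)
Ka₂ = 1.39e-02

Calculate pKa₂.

pKa₂ = -log(Ka₂) = -log(1.39e-02) = 1.86.

pK_{a2} = 1.86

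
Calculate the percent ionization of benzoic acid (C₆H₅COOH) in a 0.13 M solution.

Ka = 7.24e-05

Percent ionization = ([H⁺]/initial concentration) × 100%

Using Ka equilibrium: x² + Ka×x - Ka×C = 0. Solving: [H⁺] = 3.0319e-03. Percent = (3.0319e-03/0.13) × 100

Percent ionization = 2.33%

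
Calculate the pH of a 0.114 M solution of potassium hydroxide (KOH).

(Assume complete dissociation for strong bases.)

[OH⁻] = 0.114 M for strong base. pOH = -log[OH⁻] = 0.94, pH = 14 - pOH

pH = 13.06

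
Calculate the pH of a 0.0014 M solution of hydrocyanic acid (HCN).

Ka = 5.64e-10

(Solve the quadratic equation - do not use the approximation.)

x² + Ka×x - Ka×C = 0. Using quadratic formula: [H⁺] = 8.8831e-07

pH = 6.05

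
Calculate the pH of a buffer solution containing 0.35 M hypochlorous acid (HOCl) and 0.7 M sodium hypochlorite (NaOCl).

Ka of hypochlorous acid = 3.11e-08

pKa = -log(3.11e-08) = 7.51. pH = pKa + log([A⁻]/[HA]) = 7.51 + log(0.7/0.35)

pH = 7.81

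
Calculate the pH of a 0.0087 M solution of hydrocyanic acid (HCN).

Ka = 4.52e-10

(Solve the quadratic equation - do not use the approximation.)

x² + Ka×x - Ka×C = 0. Using quadratic formula: [H⁺] = 1.9828e-06

pH = 5.70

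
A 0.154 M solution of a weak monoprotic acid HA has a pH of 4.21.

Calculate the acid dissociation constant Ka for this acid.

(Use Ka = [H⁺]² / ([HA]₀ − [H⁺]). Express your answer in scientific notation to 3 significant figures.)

[H⁺] = 10^(−pH) = 10^(−4.21) = 6.166e-05 M. For HA ⇌ H⁺ + A⁻, Ka = [H⁺][A⁻]/[HA] = [H⁺]² / ([HA]₀ − [H⁺]) = (6.166e-05)² / (0.154 − 6.166e-05) = 2.47e-08.

K_a = 2.47e-08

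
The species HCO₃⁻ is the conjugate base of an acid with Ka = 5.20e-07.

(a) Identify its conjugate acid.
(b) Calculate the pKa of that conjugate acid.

(a) The conjugate acid is formed by adding one H⁺ to HCO₃⁻, giving H₂CO₃. (b) pKa = -log(Ka) = -log(5.20e-07) = 6.28.

Conjugate acid: H₂CO₃; pK_a = 6.28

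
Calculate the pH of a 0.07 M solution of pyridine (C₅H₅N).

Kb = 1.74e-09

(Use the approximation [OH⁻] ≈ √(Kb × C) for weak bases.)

[OH⁻] = √(Kb × C) = √(1.74e-09 × 0.07) = 1.1036e-05. pOH = 4.96, pH = 14 - pOH

pH = 9.04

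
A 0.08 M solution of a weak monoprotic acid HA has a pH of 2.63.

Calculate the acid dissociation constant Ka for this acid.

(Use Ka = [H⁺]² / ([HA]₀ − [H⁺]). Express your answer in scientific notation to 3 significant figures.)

[H⁺] = 10^(−pH) = 10^(−2.63) = 2.344e-03 M. For HA ⇌ H⁺ + A⁻, Ka = [H⁺][A⁻]/[HA] = [H⁺]² / ([HA]₀ − [H⁺]) = (2.344e-03)² / (0.08 − 2.344e-03) = 7.08e-05.

K_a = 7.08e-05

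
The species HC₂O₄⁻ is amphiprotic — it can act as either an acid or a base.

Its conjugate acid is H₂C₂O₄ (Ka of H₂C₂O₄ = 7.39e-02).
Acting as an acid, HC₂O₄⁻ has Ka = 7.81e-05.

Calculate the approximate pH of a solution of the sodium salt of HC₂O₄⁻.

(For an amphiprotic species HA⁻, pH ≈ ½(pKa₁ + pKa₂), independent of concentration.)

pKa₁ = -log(7.39e-02) = 1.13; pKa₂ = -log(7.81e-05) = 4.11. For an amphiprotic species, pH ≈ ½(pKa₁ + pKa₂) = ½(1.13 + 4.11) = 2.62.

pH = 2.62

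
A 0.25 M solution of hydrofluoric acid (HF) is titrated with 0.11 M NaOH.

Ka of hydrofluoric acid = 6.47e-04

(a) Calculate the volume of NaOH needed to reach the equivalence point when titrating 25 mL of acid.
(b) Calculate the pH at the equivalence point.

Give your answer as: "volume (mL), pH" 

moles acid = 0.25 × 25/1000 = 0.00625 mol; V_base = moles/0.11 × 1000 = 56.8 mL. At equivalence only the conjugate base is present: [A⁻] = 0.00625/0.082 = 7.6389e-02 M. Kb = Kw/Ka = 1.55e-11; [OH⁻] = √(Kb × [A⁻]) = 1.0866e-06; pOH = 5.96; pH = 14 - pOH = 8.04.

V = 56.8 mL, pH = 8.04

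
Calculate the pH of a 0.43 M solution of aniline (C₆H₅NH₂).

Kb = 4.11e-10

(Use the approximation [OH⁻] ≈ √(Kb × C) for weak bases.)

[OH⁻] = √(Kb × C) = √(4.11e-10 × 0.43) = 1.3294e-05. pOH = 4.88, pH = 14 - pOH

pH = 9.12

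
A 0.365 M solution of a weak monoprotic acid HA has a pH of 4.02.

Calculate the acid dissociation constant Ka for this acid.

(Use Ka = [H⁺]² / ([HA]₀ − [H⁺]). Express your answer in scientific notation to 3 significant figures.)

[H⁺] = 10^(−pH) = 10^(−4.02) = 9.550e-05 M. For HA ⇌ H⁺ + A⁻, Ka = [H⁺][A⁻]/[HA] = [H⁺]² / ([HA]₀ − [H⁺]) = (9.550e-05)² / (0.365 − 9.550e-05) = 2.50e-08.

K_a = 2.50e-08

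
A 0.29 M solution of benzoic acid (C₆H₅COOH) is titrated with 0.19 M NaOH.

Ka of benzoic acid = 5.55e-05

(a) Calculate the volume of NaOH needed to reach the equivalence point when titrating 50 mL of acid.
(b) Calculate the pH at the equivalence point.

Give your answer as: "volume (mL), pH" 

moles acid = 0.29 × 50/1000 = 0.0145 mol; V_base = moles/0.19 × 1000 = 76.3 mL. At equivalence only the conjugate base is present: [A⁻] = 0.0145/0.126 = 1.1479e-01 M. Kb = Kw/Ka = 1.80e-10; [OH⁻] = √(Kb × [A⁻]) = 4.5479e-06; pOH = 5.34; pH = 14 - pOH = 8.66.

V = 76.3 mL, pH = 8.66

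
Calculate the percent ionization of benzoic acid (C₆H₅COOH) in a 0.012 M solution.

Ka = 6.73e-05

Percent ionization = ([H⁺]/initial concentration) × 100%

Using Ka equilibrium: x² + Ka×x - Ka×C = 0. Solving: [H⁺] = 8.6565e-04. Percent = (8.6565e-04/0.012) × 100

Percent ionization = 7.21%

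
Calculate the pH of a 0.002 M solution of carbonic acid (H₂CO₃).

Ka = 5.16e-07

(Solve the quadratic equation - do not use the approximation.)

x² + Ka×x - Ka×C = 0. Using quadratic formula: [H⁺] = 3.1868e-05

pH = 4.50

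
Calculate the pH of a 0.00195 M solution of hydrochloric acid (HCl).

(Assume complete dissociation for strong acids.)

[H⁺] = 0.00195 M for strong acid. pH = -log[H⁺] = -log(0.00195)

pH = 2.71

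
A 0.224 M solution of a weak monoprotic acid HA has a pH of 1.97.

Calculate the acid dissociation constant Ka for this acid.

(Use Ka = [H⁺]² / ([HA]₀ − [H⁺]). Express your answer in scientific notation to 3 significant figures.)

[H⁺] = 10^(−pH) = 10^(−1.97) = 1.072e-02 M. For HA ⇌ H⁺ + A⁻, Ka = [H⁺][A⁻]/[HA] = [H⁺]² / ([HA]₀ − [H⁺]) = (1.072e-02)² / (0.224 − 1.072e-02) = 5.38e-04.

K_a = 5.38e-04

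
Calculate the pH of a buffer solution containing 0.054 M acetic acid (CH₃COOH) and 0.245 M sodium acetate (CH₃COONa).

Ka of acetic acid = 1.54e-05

pKa = -log(1.54e-05) = 4.81. pH = pKa + log([A⁻]/[HA]) = 4.81 + log(0.245/0.054)

pH = 5.47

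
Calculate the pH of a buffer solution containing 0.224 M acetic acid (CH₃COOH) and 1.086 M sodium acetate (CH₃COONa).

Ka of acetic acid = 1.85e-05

pKa = -log(1.85e-05) = 4.73. pH = pKa + log([A⁻]/[HA]) = 4.73 + log(1.086/0.224)

pH = 5.42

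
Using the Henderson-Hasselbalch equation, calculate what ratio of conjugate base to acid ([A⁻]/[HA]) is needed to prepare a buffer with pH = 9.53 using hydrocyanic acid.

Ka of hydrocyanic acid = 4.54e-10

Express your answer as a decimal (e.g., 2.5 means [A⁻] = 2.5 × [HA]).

pKa = -log(4.54e-10) = 9.3429. pH = pKa + log([A⁻]/[HA]), so log([A⁻]/[HA]) = pH − pKa = 9.53 − 9.3429 = 0.1871. [A⁻]/[HA] = 10^(0.1871) = 1.54

[A⁻]/[HA] = 1.54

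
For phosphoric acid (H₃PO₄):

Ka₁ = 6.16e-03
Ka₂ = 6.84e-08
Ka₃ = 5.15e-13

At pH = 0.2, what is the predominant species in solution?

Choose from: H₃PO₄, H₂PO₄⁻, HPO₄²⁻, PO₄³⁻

pKa₁ = 2.21, pKa₂ = 7.16, pKa₃ = 12.29. For a polyprotic acid the predominant species crosses at each pKa: below pKa_n the protonated form dominates, above it the deprotonated form does. At pH = 0.2, the predominant species is H₃PO₄.

H₃PO₄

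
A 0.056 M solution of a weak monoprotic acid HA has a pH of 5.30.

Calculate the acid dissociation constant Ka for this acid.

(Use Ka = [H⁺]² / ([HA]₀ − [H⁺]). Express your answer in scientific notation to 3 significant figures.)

[H⁺] = 10^(−pH) = 10^(−5.30) = 5.012e-06 M. For HA ⇌ H⁺ + A⁻, Ka = [H⁺][A⁻]/[HA] = [H⁺]² / ([HA]₀ − [H⁺]) = (5.012e-06)² / (0.056 − 5.012e-06) = 4.49e-10.

K_a = 4.49e-10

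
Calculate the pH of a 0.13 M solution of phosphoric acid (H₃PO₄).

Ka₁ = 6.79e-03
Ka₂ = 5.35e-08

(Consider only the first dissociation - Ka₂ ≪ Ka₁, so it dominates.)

First dissociation dominates. From Ka₁ = [H⁺][HA⁻]/[H₂A], x² + Ka₁·x − Ka₁·C = 0 with C = 0.13 M and Ka₁ = 6.79e-03. Solving: [H⁺] = (−Ka₁ + √(Ka₁² + 4·Ka₁·C)) / 2 = 2.6509e-02 M. pH = -log(2.6509e-02) = 1.58.

pH = 1.58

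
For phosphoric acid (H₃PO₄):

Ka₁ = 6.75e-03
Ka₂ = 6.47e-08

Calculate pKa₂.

pKa₂ = -log(Ka₂) = -log(6.47e-08) = 7.19.

pK_{a2} = 7.19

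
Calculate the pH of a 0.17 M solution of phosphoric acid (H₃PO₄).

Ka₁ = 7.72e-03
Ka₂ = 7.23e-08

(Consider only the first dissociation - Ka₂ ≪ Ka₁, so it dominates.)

First dissociation dominates. From Ka₁ = [H⁺][HA⁻]/[H₂A], x² + Ka₁·x − Ka₁·C = 0 with C = 0.17 M and Ka₁ = 7.72e-03. Solving: [H⁺] = (−Ka₁ + √(Ka₁² + 4·Ka₁·C)) / 2 = 3.2572e-02 M. pH = -log(3.2572e-02) = 1.49.

pH = 1.49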